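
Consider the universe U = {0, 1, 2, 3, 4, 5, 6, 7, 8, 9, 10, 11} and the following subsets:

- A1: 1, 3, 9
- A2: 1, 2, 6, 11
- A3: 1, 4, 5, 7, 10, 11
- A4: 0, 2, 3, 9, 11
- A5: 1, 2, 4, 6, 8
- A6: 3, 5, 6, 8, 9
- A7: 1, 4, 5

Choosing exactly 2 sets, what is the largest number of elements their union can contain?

10

Choosing A3, A4 covers {0, 1, 2, 3, 4, 5, 7, 9, 10, 11} — 10 elements.
No choice of 2 sets does better; here 6, 8 are left uncovered.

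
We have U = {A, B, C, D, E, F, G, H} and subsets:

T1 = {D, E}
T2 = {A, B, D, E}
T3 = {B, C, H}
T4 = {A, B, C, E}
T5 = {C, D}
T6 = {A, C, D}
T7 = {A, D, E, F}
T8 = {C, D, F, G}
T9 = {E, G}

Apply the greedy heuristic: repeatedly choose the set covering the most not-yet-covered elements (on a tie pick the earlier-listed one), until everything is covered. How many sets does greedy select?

3

Pick 1: T2 covers 4 new elements (A, B, D, E).
Pick 2: T8 covers 3 new elements (C, F, G).
Pick 3: T3 covers 1 new elements (H).
Greedy uses 3 sets.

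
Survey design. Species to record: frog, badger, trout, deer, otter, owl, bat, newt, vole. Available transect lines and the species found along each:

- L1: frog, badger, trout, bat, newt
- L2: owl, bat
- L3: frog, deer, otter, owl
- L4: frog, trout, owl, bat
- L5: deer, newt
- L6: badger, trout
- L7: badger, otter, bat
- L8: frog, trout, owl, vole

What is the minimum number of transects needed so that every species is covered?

L1, L3, L8 together cover {frog, badger, trout, deer, otter, owl, bat, newt, vole} — every species.
No 2 of the 8 transects cover everything (all 28 pairs fall short), so 3 is minimum.

3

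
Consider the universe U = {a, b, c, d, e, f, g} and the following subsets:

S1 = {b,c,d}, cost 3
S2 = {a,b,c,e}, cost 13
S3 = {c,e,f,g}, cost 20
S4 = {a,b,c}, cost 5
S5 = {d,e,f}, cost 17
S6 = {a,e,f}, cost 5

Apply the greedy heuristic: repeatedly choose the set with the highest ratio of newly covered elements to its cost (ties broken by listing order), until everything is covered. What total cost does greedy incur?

28

Pick 1: S1 adds 3 new (b, c, d) at cost 3 (ratio 3/3).
Pick 2: S6 adds 3 new (a, e, f) at cost 5 (ratio 3/5).
Pick 3: S3 adds 1 new (g) at cost 20 (ratio 1/20).
Greedy total cost: 3 + 5 + 20 = 28.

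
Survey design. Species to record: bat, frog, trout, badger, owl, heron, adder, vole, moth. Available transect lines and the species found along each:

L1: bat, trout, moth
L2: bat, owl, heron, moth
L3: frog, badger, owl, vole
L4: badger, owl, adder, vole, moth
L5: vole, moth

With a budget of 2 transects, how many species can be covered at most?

7

Choosing L1, L3 covers {bat, frog, trout, badger, owl, vole, moth} — 7 species.
No choice of 2 transects does better; here heron, adder are left uncovered.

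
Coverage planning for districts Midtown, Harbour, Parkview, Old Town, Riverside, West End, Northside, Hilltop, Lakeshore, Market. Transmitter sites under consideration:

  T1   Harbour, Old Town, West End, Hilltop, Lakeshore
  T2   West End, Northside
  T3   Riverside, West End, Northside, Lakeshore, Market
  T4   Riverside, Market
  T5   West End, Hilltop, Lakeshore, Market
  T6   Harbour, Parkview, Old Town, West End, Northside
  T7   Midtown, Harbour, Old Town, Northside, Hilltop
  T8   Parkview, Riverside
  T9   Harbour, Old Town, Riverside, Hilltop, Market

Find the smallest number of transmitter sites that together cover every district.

3

T3, T6, T7 together cover {Midtown, Harbour, Parkview, Old Town, Riverside, West End, Northside, Hilltop, Lakeshore, Market} — every district.
No 2 of the 9 transmitter sites cover everything (all 36 pairs fall short), so 3 is minimum.
Greedy (largest uncovered first) would take T1, T3, T6, T7 — 4 transmitter sites — but 3 suffice.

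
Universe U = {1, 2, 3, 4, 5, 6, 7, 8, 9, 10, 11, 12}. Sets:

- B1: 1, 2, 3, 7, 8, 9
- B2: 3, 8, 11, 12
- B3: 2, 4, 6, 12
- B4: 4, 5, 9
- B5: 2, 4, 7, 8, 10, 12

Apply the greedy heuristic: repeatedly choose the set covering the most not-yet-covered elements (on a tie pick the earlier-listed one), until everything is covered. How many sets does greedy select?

5

Pick 1: B1 covers 6 new elements (1, 2, 3, 7, 8, 9).
Pick 2: B3 covers 3 new elements (4, 6, 12).
Pick 3: B2 covers 1 new elements (11).
Pick 4: B4 covers 1 new elements (5).
Pick 5: B5 covers 1 new elements (10).
Greedy uses 5 sets.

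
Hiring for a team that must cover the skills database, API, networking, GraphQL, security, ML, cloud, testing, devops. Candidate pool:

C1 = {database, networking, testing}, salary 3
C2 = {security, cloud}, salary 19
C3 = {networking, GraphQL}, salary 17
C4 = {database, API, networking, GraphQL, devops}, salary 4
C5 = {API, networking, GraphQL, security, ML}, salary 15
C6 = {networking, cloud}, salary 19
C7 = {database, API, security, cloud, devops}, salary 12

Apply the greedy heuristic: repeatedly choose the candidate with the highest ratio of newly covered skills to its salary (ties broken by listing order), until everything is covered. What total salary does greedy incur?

Pick 1: C4 adds 5 new (database, API, networking, GraphQL, devops) at salary 4 (ratio 5/4).
Pick 2: C1 adds 1 new (testing) at salary 3 (ratio 1/3).
Pick 3: C7 adds 2 new (security, cloud) at salary 12 (ratio 2/12).
Pick 4: C5 adds 1 new (ML) at salary 15 (ratio 1/15).
Greedy total salary: 4 + 3 + 12 + 15 = 34. (The true optimum is 30, so greedy overshoots here.)

34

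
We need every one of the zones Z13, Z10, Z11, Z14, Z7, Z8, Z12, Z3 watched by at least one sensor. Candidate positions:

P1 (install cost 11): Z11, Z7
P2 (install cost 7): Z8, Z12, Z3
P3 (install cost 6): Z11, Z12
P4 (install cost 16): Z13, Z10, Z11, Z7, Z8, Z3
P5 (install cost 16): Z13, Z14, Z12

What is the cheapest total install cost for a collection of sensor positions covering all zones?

P4, P5 cover every zone at install cost 16 + 16 = 32.
Any cover uses at least 2 sensor positions; among all covering selections none totals below 32.

32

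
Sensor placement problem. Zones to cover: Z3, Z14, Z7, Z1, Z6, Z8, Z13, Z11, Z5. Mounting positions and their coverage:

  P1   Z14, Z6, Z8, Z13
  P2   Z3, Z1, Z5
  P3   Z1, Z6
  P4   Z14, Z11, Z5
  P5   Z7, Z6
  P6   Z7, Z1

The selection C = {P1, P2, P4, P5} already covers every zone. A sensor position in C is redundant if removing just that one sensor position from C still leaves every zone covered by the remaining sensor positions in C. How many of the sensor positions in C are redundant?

Drop P1: Z8, Z13 uncovered — not redundant.
Drop P2: Z3, Z1 uncovered — not redundant.
Drop P4: Z11 uncovered — not redundant.
Drop P5: Z7 uncovered — not redundant.
None of the sensor positions in C is redundant.

0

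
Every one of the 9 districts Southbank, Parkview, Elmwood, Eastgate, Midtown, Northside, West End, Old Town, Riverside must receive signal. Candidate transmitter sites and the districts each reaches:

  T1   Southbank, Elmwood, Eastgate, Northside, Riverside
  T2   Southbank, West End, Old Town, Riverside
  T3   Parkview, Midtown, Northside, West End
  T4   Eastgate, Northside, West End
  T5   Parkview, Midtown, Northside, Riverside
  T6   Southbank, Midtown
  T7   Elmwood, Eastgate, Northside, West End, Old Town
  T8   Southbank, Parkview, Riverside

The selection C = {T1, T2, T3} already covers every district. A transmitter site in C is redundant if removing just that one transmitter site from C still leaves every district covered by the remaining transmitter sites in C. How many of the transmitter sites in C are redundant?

Drop T1: Elmwood, Eastgate uncovered — not redundant.
Drop T2: Old Town uncovered — not redundant.
Drop T3: Parkview, Midtown uncovered — not redundant.
None of the transmitter sites in C is redundant.

0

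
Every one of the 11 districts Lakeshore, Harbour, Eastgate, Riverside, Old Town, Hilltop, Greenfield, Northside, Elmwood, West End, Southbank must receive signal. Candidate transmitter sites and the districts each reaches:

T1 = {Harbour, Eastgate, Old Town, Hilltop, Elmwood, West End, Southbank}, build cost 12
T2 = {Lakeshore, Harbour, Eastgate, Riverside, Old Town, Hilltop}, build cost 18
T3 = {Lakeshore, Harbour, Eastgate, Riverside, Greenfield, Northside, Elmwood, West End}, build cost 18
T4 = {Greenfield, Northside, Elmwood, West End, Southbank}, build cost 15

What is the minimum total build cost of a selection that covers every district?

30

T1, T3 cover every district at build cost 12 + 18 = 30.
Any cover uses at least 2 transmitter sites; among all covering selections none totals below 30.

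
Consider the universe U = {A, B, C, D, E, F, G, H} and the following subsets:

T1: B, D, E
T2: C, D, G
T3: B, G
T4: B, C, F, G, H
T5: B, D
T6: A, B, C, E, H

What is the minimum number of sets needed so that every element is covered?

T1, T4, T6 together cover {A, B, C, D, E, F, G, H} — every element.
No 2 of the 6 sets cover everything (all 15 pairs fall short), so 3 is minimum.

3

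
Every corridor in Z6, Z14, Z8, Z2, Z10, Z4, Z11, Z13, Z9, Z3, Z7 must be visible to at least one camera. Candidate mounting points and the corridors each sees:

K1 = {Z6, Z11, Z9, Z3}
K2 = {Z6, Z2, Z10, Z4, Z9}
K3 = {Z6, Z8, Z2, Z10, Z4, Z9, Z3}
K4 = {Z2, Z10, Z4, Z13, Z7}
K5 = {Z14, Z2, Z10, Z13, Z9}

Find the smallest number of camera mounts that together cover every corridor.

K1, K3, K4, K5 together cover {Z6, Z14, Z8, Z2, Z10, Z4, Z11, Z13, Z9, Z3, Z7} — every corridor.
No 3 of the 5 camera mounts cover everything (all 10 triples fall short), so 4 is minimum.

4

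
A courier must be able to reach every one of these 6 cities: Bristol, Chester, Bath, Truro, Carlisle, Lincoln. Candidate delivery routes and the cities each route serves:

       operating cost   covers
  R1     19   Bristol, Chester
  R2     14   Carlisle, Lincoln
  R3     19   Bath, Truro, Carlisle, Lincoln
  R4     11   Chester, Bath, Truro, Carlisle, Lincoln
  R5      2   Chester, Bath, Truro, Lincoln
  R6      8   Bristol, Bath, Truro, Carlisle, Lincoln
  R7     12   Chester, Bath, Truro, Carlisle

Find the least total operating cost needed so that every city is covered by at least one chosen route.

R5, R6 cover every city at operating cost 2 + 8 = 10.
Any cover uses at least 2 routes; among all covering selections none totals below 10.

10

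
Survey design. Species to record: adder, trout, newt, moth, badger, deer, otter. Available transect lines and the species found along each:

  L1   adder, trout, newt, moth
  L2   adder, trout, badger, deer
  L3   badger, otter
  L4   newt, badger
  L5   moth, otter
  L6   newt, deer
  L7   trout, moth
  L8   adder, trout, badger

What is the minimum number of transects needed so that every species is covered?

L1, L2, L3 together cover {adder, trout, newt, moth, badger, deer, otter} — every species.
No 2 of the 8 transects cover everything (all 28 pairs fall short), so 3 is minimum.

3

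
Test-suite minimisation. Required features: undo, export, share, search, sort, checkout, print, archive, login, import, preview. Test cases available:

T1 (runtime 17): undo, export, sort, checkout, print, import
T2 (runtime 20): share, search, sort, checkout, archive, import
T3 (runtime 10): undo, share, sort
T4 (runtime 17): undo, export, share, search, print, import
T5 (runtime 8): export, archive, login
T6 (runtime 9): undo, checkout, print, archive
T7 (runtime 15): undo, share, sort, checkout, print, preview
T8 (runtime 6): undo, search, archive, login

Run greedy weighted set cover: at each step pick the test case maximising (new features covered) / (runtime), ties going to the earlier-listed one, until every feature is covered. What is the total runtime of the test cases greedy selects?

Pick 1: T8 adds 4 new (undo, search, archive, login) at runtime 6 (ratio 4/6).
Pick 2: T7 adds 5 new (share, sort, checkout, print, preview) at runtime 15 (ratio 5/15).
Pick 3: T5 adds 1 new (export) at runtime 8 (ratio 1/8).
Pick 4: T1 adds 1 new (import) at runtime 17 (ratio 1/17).
Greedy total runtime: 6 + 15 + 8 + 17 = 46. (The true optimum is 38, so greedy overshoots here.)

46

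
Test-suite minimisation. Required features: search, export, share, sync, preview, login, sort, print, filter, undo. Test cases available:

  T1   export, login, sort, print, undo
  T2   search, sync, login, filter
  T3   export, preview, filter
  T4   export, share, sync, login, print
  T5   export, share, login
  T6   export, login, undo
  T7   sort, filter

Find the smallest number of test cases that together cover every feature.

T1, T2, T3, T4 together cover {search, export, share, sync, preview, login, sort, print, filter, undo} — every feature.
No 3 of the 7 test cases cover everything (all 35 triples fall short), so 4 is minimum.

4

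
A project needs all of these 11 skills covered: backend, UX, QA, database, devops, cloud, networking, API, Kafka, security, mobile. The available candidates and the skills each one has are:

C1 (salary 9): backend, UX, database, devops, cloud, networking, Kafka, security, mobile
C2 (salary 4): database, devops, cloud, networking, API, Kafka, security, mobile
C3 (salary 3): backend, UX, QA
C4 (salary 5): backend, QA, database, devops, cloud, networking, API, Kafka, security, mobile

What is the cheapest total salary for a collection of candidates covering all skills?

C2, C3 cover every skill at salary 4 + 3 = 7.
Any cover uses at least 2 candidates; among all covering selections none totals below 7.

7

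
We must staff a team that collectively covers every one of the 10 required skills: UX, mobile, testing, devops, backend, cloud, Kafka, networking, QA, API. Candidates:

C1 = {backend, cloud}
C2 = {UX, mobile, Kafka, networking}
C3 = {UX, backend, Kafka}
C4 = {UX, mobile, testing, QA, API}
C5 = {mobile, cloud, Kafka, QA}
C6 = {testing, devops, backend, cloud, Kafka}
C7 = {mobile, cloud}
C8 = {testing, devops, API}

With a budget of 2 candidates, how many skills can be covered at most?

9

Choosing C4, C6 covers {UX, mobile, testing, devops, backend, cloud, Kafka, QA, API} — 9 skills.
No choice of 2 candidates does better; here networking is left uncovered.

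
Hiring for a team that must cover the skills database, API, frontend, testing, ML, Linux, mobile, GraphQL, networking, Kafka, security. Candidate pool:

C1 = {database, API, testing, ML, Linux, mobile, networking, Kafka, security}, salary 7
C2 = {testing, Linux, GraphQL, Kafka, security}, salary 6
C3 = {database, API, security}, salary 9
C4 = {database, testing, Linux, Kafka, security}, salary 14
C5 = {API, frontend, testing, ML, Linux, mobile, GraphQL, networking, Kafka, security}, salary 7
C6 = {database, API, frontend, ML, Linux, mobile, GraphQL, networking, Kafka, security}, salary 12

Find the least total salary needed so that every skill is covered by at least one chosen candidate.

14

C1, C5 cover every skill at salary 7 + 7 = 14.
Any cover uses at least 2 candidates; among all covering selections none totals below 14.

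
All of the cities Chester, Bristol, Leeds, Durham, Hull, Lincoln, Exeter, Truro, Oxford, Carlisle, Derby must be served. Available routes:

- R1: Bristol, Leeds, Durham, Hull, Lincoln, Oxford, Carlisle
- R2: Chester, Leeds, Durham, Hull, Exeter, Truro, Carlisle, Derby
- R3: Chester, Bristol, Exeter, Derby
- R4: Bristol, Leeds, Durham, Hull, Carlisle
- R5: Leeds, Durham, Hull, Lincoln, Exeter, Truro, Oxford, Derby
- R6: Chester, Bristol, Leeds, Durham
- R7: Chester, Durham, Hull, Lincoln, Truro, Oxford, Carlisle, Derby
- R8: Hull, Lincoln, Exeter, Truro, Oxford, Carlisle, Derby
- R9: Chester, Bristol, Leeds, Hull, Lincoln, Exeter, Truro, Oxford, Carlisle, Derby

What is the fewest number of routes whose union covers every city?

2

R1, R2 together cover {Chester, Bristol, Leeds, Durham, Hull, Lincoln, Exeter, Truro, Oxford, Carlisle, Derby} — every city.
No single route contains all 11 cities, so 2 is optimal.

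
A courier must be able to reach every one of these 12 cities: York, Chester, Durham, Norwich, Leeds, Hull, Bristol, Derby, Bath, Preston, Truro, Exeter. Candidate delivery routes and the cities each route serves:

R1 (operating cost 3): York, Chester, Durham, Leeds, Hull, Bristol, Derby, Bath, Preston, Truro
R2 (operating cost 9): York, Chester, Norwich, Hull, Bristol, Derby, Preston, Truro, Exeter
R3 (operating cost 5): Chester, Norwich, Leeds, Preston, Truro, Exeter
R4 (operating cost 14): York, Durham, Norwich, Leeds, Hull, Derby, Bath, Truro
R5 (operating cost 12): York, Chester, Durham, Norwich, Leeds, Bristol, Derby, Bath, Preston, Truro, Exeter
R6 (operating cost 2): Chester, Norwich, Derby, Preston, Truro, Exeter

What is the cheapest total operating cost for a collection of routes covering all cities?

R1, R6 cover every city at operating cost 3 + 2 = 5.
Any cover uses at least 2 routes; among all covering selections none totals below 5.

5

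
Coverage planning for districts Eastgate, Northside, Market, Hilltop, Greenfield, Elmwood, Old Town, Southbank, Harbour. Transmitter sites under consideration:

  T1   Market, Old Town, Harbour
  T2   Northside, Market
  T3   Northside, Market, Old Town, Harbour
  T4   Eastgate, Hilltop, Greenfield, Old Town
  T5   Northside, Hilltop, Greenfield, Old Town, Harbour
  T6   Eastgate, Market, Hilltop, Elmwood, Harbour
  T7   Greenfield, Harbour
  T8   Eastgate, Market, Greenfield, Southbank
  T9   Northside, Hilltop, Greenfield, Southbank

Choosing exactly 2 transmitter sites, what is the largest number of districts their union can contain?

8

Choosing T5, T6 covers {Eastgate, Northside, Market, Hilltop, Greenfield, Elmwood, Old Town, Harbour} — 8 districts.
No choice of 2 transmitter sites does better; here Southbank is left uncovered.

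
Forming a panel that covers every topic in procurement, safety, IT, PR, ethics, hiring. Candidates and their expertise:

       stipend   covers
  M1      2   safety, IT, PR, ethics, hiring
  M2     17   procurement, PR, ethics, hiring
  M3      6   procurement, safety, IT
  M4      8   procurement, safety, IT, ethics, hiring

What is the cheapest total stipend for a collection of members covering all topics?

8

M1, M3 cover every topic at stipend 2 + 6 = 8.
Any cover uses at least 2 members; among all covering selections none totals below 8.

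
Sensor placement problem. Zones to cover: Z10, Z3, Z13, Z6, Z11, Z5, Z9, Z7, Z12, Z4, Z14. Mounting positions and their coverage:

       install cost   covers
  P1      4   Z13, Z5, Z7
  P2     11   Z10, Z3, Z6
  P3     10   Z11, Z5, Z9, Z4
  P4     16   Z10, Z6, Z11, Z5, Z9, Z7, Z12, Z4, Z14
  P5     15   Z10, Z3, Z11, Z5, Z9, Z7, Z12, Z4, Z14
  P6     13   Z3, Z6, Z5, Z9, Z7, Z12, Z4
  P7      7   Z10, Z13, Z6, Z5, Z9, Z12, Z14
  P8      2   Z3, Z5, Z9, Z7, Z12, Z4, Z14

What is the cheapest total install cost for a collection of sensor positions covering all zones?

P3, P7, P8 cover every zone at install cost 10 + 7 + 2 = 19.
Any cover uses at least 2 sensor positions; among all covering selections none totals below 19.

19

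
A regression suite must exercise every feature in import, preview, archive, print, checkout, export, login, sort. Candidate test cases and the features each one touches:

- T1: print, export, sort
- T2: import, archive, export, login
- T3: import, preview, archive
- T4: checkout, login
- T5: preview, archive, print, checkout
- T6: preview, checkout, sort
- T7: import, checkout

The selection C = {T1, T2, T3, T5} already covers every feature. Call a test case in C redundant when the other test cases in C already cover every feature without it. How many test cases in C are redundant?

1

Drop T1: sort uncovered — not redundant.
Drop T2: login uncovered — not redundant.
Drop T3: the rest still cover every feature — redundant.
Drop T5: checkout uncovered — not redundant.
1 redundant: T3.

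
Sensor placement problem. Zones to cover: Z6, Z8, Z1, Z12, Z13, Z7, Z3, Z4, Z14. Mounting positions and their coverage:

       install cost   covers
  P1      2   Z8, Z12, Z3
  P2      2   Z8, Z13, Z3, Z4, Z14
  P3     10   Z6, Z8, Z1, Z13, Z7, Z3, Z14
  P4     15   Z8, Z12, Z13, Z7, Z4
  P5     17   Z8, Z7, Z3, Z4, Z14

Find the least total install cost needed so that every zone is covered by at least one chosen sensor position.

P1, P2, P3 cover every zone at install cost 2 + 2 + 10 = 14.
Any cover uses at least 2 sensor positions; among all covering selections none totals below 14.

14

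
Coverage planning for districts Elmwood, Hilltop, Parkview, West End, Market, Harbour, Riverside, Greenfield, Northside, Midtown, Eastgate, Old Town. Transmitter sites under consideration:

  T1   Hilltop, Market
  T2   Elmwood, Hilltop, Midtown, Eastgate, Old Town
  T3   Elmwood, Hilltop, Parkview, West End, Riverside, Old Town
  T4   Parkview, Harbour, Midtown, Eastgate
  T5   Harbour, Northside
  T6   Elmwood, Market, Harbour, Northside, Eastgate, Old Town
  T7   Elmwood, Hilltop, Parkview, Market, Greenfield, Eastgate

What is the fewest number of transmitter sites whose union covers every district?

T2, T3, T5, T7 together cover {Elmwood, Hilltop, Parkview, West End, Market, Harbour, Riverside, Greenfield, Northside, Midtown, Eastgate, Old Town} — every district.
No 3 of the 7 transmitter sites cover everything (all 35 triples fall short), so 4 is minimum.

4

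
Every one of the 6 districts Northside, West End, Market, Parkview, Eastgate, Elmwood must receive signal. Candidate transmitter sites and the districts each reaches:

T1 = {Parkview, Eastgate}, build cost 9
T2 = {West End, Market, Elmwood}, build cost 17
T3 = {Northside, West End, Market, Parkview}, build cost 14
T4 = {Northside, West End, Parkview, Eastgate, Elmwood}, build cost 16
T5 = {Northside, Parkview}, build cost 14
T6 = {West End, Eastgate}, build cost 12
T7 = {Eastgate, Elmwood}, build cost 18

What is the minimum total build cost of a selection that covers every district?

T3, T4 cover every district at build cost 14 + 16 = 30.
Any cover uses at least 2 transmitter sites; among all covering selections none totals below 30.

30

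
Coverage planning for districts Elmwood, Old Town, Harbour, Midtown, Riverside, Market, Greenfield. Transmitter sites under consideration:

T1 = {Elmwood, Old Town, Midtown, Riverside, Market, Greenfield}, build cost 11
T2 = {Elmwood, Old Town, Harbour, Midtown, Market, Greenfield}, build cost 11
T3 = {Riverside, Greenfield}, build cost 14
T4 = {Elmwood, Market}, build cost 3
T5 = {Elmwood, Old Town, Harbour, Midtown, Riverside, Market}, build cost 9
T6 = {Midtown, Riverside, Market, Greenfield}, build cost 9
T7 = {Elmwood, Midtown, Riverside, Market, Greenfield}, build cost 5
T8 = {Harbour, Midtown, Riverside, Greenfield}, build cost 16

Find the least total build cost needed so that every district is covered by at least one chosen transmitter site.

T5, T7 cover every district at build cost 9 + 5 = 14.
Any cover uses at least 2 transmitter sites; among all covering selections none totals below 14.

14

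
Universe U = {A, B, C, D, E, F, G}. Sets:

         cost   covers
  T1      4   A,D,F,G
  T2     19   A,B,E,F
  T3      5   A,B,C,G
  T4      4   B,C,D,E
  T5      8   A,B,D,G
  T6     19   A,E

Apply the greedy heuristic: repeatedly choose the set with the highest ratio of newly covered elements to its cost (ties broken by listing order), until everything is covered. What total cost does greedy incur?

Pick 1: T1 adds 4 new (A, D, F, G) at cost 4 (ratio 4/4).
Pick 2: T4 adds 3 new (B, C, E) at cost 4 (ratio 3/4).
Greedy total cost: 4 + 4 = 8.

8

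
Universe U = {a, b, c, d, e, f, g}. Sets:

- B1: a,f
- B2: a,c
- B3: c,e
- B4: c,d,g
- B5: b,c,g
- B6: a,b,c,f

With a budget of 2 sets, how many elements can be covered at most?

Choosing B4, B6 covers {a, b, c, d, f, g} — 6 elements.
No choice of 2 sets does better; here e is left uncovered.

6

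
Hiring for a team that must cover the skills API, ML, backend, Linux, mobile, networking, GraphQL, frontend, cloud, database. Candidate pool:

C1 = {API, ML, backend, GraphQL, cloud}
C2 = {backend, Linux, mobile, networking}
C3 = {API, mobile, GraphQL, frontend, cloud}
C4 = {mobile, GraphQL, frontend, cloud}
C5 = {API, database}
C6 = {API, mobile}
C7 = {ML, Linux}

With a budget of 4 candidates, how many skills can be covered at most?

10

Choosing C1, C2, C3, C5 covers {API, ML, backend, Linux, mobile, networking, GraphQL, frontend, cloud, database} — 10 skills.
That is all 10 skills.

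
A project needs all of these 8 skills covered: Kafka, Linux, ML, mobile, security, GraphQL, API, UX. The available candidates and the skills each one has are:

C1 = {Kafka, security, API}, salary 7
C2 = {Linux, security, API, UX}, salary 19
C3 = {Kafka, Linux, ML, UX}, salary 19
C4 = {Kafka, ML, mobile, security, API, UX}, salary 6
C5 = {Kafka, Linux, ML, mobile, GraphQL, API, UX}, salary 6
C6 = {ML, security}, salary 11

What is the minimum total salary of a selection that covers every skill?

12

C4, C5 cover every skill at salary 6 + 6 = 12.
Any cover uses at least 2 candidates; among all covering selections none totals below 12.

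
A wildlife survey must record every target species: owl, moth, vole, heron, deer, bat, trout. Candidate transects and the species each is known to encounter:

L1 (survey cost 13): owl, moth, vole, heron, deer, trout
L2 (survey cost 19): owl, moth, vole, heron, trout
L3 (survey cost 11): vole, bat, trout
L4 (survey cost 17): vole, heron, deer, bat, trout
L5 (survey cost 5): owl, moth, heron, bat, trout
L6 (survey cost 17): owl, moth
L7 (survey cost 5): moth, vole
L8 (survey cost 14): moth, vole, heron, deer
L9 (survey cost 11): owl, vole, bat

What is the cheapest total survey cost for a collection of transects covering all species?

18

L1, L5 cover every species at survey cost 13 + 5 = 18.
Any cover uses at least 2 transects; among all covering selections none totals below 18.
Greedy by coverage-per-survey cost would pick L5, L7, L1 for 23 — worse than the optimum 18.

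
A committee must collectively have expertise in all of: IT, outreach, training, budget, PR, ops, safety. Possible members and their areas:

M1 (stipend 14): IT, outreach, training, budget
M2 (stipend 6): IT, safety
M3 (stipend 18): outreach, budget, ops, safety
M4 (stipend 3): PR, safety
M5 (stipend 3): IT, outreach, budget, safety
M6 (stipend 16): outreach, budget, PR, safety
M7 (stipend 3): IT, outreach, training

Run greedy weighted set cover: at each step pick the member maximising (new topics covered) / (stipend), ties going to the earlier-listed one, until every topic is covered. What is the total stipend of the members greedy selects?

Pick 1: M5 adds 4 new (IT, outreach, budget, safety) at stipend 3 (ratio 4/3).
Pick 2: M4 adds 1 new (PR) at stipend 3 (ratio 1/3).
Pick 3: M7 adds 1 new (training) at stipend 3 (ratio 1/3).
Pick 4: M3 adds 1 new (ops) at stipend 18 (ratio 1/18).
Greedy total stipend: 3 + 3 + 3 + 18 = 27. (The true optimum is 24, so greedy overshoots here.)

27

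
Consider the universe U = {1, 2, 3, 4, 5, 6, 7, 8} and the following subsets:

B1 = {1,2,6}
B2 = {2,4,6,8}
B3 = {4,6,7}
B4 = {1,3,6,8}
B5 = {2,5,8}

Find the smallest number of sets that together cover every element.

3

B3, B4, B5 together cover {1, 2, 3, 4, 5, 6, 7, 8} — every element.
No 2 of the 5 sets cover everything (all 10 pairs fall short), so 3 is minimum.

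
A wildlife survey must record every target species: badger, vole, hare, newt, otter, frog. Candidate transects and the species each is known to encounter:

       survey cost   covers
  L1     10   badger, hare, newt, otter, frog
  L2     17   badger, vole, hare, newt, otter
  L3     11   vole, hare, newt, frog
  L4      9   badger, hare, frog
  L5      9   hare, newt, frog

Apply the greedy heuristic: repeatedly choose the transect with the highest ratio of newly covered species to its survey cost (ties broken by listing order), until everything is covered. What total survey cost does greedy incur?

Pick 1: L1 adds 5 new (badger, hare, newt, otter, frog) at survey cost 10 (ratio 5/10).
Pick 2: L3 adds 1 new (vole) at survey cost 11 (ratio 1/11).
Greedy total survey cost: 10 + 11 = 21.

21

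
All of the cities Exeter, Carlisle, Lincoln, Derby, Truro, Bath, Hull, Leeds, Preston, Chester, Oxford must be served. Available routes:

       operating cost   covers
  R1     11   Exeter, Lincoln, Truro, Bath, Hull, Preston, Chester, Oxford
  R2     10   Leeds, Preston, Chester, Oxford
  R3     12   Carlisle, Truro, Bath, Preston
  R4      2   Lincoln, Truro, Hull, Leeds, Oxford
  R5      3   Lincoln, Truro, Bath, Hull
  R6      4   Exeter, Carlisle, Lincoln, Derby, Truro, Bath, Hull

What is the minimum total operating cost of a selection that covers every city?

14

R2, R6 cover every city at operating cost 10 + 4 = 14.
Any cover uses at least 2 routes; among all covering selections none totals below 14.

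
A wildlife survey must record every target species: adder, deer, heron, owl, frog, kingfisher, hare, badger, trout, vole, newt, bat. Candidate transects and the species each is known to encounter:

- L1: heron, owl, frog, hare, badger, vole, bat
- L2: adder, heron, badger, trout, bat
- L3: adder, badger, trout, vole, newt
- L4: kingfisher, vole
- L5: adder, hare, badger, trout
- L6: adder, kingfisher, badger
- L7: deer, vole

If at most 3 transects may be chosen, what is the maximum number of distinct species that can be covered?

Choosing L1, L3, L4 covers {adder, heron, owl, frog, kingfisher, hare, badger, trout, vole, newt, bat} — 11 species.
No choice of 3 transects does better; here deer is left uncovered.

11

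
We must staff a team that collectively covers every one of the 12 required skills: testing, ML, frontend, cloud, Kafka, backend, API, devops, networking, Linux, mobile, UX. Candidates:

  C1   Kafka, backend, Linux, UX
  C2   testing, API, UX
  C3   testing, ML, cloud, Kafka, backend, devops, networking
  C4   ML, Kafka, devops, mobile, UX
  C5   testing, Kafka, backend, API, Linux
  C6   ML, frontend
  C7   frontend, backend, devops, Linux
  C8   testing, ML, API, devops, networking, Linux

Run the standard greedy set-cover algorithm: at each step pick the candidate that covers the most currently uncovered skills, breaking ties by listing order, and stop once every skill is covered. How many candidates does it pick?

5

Pick 1: C3 covers 7 new skills (testing, ML, cloud, Kafka, backend, devops, networking).
Pick 2: C1 covers 2 new skills (Linux, UX).
Pick 3: C2 covers 1 new skills (API).
Pick 4: C4 covers 1 new skills (mobile).
Pick 5: C6 covers 1 new skills (frontend).
Greedy uses 5 candidates. (The true minimum is 4.)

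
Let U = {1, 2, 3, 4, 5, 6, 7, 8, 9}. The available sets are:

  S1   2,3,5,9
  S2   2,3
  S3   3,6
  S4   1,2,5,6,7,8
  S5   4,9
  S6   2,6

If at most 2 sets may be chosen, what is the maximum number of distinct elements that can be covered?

8

Choosing S1, S4 covers {1, 2, 3, 5, 6, 7, 8, 9} — 8 elements.
No choice of 2 sets does better; here 4 is left uncovered.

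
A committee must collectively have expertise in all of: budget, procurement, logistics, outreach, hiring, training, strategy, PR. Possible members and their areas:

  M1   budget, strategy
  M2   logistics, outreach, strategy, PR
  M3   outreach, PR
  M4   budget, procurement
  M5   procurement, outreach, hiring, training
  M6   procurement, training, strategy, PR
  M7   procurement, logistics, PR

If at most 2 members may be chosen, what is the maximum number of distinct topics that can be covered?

Choosing M2, M5 covers {procurement, logistics, outreach, hiring, training, strategy, PR} — 7 topics.
No choice of 2 members does better; here budget is left uncovered.

7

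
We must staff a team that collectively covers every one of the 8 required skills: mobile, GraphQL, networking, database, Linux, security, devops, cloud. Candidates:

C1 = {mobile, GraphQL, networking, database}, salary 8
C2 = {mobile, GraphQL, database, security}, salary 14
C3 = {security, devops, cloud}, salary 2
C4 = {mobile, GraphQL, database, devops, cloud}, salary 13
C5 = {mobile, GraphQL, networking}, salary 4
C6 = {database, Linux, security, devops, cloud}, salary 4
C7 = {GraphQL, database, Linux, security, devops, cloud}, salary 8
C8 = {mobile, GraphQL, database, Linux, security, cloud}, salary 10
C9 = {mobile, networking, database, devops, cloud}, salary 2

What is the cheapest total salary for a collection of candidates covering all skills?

C5, C6 cover every skill at salary 4 + 4 = 8.
Any cover uses at least 2 candidates; among all covering selections none totals below 8.
Greedy by coverage-per-salary would pick C9, C3, C5, C6 for 12 — worse than the optimum 8.

8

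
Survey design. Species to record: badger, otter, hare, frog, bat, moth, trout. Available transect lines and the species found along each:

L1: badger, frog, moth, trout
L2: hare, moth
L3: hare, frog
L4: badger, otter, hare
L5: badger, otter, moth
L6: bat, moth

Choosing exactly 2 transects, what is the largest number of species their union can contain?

6

Choosing L1, L4 covers {badger, otter, hare, frog, moth, trout} — 6 species.
No choice of 2 transects does better; here bat is left uncovered.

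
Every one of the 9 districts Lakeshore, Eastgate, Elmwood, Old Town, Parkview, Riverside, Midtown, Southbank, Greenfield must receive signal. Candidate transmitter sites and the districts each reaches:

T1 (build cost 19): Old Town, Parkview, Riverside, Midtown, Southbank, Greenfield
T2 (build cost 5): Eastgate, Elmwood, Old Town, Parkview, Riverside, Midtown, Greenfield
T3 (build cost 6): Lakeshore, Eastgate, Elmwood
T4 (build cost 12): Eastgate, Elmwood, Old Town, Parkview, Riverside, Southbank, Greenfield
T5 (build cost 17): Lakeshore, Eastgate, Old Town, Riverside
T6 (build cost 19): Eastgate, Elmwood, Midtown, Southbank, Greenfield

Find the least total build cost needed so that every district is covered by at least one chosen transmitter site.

23

T2, T3, T4 cover every district at build cost 5 + 6 + 12 = 23.
Any cover uses at least 2 transmitter sites; among all covering selections none totals below 23.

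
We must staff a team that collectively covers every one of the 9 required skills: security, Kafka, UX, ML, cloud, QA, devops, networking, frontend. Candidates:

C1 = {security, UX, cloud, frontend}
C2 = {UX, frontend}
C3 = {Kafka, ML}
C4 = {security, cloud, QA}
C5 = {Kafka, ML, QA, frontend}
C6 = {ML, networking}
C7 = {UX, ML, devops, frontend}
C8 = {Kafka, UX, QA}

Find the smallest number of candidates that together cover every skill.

4

C1, C5, C6, C7 together cover {security, Kafka, UX, ML, cloud, QA, devops, networking, frontend} — every skill.
No 3 of the 8 candidates cover everything (all 56 triples fall short), so 4 is minimum.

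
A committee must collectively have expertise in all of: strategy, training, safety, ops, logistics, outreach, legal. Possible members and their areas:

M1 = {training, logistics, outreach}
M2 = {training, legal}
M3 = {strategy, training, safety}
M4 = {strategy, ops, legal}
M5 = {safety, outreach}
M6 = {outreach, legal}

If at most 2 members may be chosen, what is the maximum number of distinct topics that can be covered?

6

Choosing M1, M4 covers {strategy, training, ops, logistics, outreach, legal} — 6 topics.
No choice of 2 members does better; here safety is left uncovered.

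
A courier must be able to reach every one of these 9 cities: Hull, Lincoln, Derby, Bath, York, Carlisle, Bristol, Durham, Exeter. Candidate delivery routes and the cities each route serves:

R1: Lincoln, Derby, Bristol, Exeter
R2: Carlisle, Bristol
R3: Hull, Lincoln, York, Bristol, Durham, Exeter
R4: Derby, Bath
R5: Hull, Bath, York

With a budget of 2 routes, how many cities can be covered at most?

8

Choosing R3, R4 covers {Hull, Lincoln, Derby, Bath, York, Bristol, Durham, Exeter} — 8 cities.
No choice of 2 routes does better; here Carlisle is left uncovered.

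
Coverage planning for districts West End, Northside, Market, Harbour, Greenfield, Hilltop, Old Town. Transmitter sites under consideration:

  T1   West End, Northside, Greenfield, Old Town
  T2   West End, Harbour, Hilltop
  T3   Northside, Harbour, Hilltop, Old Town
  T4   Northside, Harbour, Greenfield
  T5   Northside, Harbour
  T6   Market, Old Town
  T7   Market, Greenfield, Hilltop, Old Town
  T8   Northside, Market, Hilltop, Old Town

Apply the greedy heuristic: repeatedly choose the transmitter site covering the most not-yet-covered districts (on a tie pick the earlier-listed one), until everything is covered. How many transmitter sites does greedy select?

Pick 1: T1 covers 4 new districts (West End, Northside, Greenfield, Old Town).
Pick 2: T2 covers 2 new districts (Harbour, Hilltop).
Pick 3: T6 covers 1 new districts (Market).
Greedy uses 3 transmitter sites.

3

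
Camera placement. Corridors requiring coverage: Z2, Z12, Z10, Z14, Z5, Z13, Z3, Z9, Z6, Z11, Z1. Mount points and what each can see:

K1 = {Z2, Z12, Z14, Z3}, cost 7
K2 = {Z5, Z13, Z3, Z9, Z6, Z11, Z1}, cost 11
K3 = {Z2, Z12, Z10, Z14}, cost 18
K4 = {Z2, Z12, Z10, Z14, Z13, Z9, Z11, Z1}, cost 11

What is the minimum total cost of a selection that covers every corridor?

22

K2, K4 cover every corridor at cost 11 + 11 = 22.
Any cover uses at least 2 camera mounts; among all covering selections none totals below 22.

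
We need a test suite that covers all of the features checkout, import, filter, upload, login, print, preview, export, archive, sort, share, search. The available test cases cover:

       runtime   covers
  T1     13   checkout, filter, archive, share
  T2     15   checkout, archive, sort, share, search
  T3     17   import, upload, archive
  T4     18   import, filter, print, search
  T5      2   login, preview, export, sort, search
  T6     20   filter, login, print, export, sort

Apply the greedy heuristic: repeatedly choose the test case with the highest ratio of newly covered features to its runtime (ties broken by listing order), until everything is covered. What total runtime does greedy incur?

50

Pick 1: T5 adds 5 new (login, preview, export, sort, search) at runtime 2 (ratio 5/2).
Pick 2: T1 adds 4 new (checkout, filter, archive, share) at runtime 13 (ratio 4/13).
Pick 3: T3 adds 2 new (import, upload) at runtime 17 (ratio 2/17).
Pick 4: T4 adds 1 new (print) at runtime 18 (ratio 1/18).
Greedy total runtime: 2 + 13 + 17 + 18 = 50.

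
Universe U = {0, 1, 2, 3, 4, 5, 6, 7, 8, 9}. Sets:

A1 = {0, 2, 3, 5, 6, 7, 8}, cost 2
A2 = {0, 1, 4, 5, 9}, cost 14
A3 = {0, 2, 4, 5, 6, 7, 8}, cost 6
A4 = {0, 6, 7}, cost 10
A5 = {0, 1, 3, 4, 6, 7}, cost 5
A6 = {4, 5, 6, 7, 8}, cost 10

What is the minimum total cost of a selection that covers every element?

A1, A2 cover every element at cost 2 + 14 = 16.
Any cover uses at least 2 sets; among all covering selections none totals below 16.
Greedy by coverage-per-cost would pick A1, A5, A2 for 21 — worse than the optimum 16.

16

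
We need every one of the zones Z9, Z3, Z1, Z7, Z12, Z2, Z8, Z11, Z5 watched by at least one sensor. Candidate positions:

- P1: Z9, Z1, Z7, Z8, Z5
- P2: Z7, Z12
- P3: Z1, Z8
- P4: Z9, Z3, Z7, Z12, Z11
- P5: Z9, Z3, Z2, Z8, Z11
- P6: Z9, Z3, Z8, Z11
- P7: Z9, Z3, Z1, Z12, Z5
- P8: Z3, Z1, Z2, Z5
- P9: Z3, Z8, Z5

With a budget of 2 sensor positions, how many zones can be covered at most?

8

Choosing P1, P4 covers {Z9, Z3, Z1, Z7, Z12, Z8, Z11, Z5} — 8 zones.
No choice of 2 sensor positions does better; here Z2 is left uncovered.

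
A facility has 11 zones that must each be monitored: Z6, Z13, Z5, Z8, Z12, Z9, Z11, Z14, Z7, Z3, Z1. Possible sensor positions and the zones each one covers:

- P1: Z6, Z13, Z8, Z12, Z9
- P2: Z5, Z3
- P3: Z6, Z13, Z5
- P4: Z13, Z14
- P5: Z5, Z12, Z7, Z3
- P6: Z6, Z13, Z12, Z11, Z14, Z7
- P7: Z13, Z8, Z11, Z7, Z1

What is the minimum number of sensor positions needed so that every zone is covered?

4

P1, P2, P4, P7 together cover {Z6, Z13, Z5, Z8, Z12, Z9, Z11, Z14, Z7, Z3, Z1} — every zone.
No 3 of the 7 sensor positions cover everything (all 35 triples fall short), so 4 is minimum.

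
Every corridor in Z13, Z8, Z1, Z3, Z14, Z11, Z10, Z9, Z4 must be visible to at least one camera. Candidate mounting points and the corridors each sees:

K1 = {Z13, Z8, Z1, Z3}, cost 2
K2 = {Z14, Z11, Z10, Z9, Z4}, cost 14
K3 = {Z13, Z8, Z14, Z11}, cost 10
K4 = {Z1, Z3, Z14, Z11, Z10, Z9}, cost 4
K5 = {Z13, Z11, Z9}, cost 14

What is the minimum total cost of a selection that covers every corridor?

16

K1, K2 cover every corridor at cost 2 + 14 = 16.
Any cover uses at least 2 camera mounts; among all covering selections none totals below 16.
Greedy by coverage-per-cost would pick K1, K4, K2 for 20 — worse than the optimum 16.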